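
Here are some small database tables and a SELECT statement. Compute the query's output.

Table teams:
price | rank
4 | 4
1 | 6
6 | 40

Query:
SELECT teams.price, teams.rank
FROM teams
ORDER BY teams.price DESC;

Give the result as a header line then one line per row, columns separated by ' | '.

After SELECT (3 rows):
teams.price | teams.rank
4 | 4
1 | 6
6 | 40
After ORDER BY (3 rows):
teams.price | teams.rank
6 | 40
4 | 4
1 | 6

== RESULT ==
teams.price | teams.rank
6 | 40
4 | 4
1 | 6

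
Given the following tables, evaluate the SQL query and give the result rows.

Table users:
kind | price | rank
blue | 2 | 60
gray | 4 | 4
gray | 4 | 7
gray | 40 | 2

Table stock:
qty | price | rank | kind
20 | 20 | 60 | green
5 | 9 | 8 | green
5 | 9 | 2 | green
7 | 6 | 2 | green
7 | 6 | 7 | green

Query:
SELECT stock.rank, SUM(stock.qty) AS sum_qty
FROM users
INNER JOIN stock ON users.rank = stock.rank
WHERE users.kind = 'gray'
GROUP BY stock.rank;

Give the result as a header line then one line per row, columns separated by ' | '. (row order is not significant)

After JOIN stock (4 rows):
users.kind | users.price | users.rank | stock.qty | stock.price | stock.rank | stock.kind
blue | 2 | 60 | 20 | 20 | 60 | green
gray | 4 | 7 | 7 | 6 | 7 | green
gray | 40 | 2 | 5 | 9 | 2 | green
gray | 40 | 2 | 7 | 6 | 2 | green
After WHERE (3 rows):
users.kind | users.price | users.rank | stock.qty | stock.price | stock.rank | stock.kind
gray | 4 | 7 | 7 | 6 | 7 | green
gray | 40 | 2 | 5 | 9 | 2 | green
gray | 40 | 2 | 7 | 6 | 2 | green
After GROUP BY (2 rows):
stock.rank | sum_qty
7 | 7
2 | 12

== RESULT ==
stock.rank | sum_qty
7 | 7
2 | 12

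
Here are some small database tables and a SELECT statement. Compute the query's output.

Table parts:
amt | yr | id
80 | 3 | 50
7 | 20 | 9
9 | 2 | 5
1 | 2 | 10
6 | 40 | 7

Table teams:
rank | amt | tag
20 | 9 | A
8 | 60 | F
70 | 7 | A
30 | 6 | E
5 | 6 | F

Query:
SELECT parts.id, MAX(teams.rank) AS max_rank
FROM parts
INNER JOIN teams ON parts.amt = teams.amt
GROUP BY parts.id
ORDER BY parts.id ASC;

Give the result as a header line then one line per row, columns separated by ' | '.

== RESULT ==
parts.id | max_rank
5 | 20
7 | 30
9 | 70

Derivation:
After JOIN teams (4 rows):
parts.amt | parts.yr | parts.id | teams.rank | teams.amt | teams.tag
7 | 20 | 9 | 70 | 7 | A
9 | 2 | 5 | 20 | 9 | A
6 | 40 | 7 | 30 | 6 | E
6 | 40 | 7 | 5 | 6 | F
After GROUP BY (3 rows):
parts.id | max_rank
9 | 70
5 | 20
7 | 30
After ORDER BY (3 rows):
parts.id | max_rank
5 | 20
7 | 30
9 | 70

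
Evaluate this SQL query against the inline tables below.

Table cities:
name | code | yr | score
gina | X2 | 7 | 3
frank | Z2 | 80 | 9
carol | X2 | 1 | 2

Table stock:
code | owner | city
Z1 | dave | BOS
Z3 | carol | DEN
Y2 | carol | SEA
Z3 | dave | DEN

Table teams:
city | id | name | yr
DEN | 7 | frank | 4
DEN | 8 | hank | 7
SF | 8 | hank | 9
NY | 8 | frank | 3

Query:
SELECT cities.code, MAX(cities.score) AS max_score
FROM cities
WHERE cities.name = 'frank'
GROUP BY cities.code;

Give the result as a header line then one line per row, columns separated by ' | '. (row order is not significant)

After WHERE (1 rows):
cities.name | cities.code | cities.yr | cities.score
frank | Z2 | 80 | 9
After GROUP BY (1 rows):
cities.code | max_score
Z2 | 9

== RESULT ==
cities.code | max_score
Z2 | 9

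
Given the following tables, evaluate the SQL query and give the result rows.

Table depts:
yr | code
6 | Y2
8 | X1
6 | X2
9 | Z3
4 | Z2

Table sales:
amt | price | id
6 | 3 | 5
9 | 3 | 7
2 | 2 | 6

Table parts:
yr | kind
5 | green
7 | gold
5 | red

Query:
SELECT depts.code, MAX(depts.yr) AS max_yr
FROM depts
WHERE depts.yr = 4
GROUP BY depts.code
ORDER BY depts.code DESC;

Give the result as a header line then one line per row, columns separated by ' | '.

After WHERE (1 rows):
depts.yr | depts.code
4 | Z2
After GROUP BY (1 rows):
depts.code | max_yr
Z2 | 4
After ORDER BY (1 rows):
depts.code | max_yr
Z2 | 4

== RESULT ==
depts.code | max_yr
Z2 | 4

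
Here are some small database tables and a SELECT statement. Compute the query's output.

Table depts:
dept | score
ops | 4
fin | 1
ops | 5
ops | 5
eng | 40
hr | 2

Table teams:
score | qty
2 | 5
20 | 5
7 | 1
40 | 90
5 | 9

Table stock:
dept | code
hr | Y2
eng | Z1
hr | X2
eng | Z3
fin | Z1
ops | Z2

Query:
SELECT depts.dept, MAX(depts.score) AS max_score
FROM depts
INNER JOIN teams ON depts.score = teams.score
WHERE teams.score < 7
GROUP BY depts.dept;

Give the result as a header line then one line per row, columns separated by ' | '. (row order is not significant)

After JOIN teams (4 rows):
depts.dept | depts.score | teams.score | teams.qty
ops | 5 | 5 | 9
ops | 5 | 5 | 9
eng | 40 | 40 | 90
hr | 2 | 2 | 5
After WHERE (3 rows):
depts.dept | depts.score | teams.score | teams.qty
ops | 5 | 5 | 9
ops | 5 | 5 | 9
hr | 2 | 2 | 5
After GROUP BY (2 rows):
depts.dept | max_score
ops | 5
hr | 2

== RESULT ==
depts.dept | max_score
ops | 5
hr | 2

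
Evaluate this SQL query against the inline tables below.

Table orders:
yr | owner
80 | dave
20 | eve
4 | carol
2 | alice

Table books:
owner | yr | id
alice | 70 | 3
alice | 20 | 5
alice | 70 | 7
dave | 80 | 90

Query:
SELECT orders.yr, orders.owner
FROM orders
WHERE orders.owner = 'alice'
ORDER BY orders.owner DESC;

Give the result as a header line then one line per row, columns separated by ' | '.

== RESULT ==
orders.yr | orders.owner
2 | alice

Derivation:
After WHERE (1 rows):
orders.yr | orders.owner
2 | alice
After SELECT (1 rows):
orders.yr | orders.owner
2 | alice
After ORDER BY (1 rows):
orders.yr | orders.owner
2 | alice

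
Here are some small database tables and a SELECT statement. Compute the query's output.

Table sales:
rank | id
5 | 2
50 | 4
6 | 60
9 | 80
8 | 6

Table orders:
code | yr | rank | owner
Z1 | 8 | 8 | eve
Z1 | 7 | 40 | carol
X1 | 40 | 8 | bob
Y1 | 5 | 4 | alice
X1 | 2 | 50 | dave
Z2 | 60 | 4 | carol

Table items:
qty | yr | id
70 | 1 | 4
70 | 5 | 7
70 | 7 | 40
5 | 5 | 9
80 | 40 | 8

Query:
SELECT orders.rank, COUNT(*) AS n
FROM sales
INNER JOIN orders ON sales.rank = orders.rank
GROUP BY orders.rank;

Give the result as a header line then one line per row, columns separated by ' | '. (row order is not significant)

After JOIN orders (3 rows):
sales.rank | sales.id | orders.code | orders.yr | orders.rank | orders.owner
50 | 4 | X1 | 2 | 50 | dave
8 | 6 | Z1 | 8 | 8 | eve
8 | 6 | X1 | 40 | 8 | bob
After GROUP BY (2 rows):
orders.rank | n
50 | 1
8 | 2

== RESULT ==
orders.rank | n
50 | 1
8 | 2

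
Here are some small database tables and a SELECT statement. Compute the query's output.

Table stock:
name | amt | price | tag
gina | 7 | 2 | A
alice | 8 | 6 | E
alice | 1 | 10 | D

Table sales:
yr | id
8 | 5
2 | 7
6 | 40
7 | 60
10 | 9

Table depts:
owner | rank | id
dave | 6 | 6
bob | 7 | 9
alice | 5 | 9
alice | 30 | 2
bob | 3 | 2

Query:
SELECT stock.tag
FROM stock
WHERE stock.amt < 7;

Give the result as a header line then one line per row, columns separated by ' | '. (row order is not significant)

== RESULT ==
stock.tag
D

Derivation:
After WHERE (1 rows):
stock.name | stock.amt | stock.price | stock.tag
alice | 1 | 10 | D
After SELECT (1 rows):
stock.tag
D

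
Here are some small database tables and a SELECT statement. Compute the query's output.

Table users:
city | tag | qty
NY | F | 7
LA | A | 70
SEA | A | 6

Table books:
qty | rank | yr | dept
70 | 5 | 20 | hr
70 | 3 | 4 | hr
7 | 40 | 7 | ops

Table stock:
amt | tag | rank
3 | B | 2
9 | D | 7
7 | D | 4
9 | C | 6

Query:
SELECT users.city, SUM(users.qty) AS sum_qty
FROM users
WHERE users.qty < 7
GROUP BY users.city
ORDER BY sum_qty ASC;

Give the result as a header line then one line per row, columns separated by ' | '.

After WHERE (1 rows):
users.city | users.tag | users.qty
SEA | A | 6
After GROUP BY (1 rows):
users.city | sum_qty
SEA | 6
After ORDER BY (1 rows):
users.city | sum_qty
SEA | 6

== RESULT ==
users.city | sum_qty
SEA | 6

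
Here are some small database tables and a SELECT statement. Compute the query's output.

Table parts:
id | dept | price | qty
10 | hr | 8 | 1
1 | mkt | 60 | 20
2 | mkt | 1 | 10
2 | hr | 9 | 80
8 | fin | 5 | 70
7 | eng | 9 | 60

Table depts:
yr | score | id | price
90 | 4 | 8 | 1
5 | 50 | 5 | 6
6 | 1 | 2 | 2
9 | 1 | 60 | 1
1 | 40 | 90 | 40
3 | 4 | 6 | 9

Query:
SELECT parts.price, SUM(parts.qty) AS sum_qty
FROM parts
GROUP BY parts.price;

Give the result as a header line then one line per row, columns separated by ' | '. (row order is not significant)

== RESULT ==
parts.price | sum_qty
8 | 1
60 | 20
1 | 10
9 | 140
5 | 70

Derivation:
After GROUP BY (5 rows):
parts.price | sum_qty
8 | 1
60 | 20
1 | 10
9 | 140
5 | 70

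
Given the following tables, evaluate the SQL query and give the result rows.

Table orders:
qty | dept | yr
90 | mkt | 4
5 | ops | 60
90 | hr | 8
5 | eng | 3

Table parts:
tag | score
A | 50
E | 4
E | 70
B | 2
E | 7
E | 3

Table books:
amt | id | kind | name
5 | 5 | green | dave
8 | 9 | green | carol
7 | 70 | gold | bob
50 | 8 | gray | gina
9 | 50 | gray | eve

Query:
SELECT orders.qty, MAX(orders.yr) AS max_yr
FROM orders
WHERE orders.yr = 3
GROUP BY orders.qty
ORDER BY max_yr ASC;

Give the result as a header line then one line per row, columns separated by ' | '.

== RESULT ==
orders.qty | max_yr
5 | 3

Derivation:
After WHERE (1 rows):
orders.qty | orders.dept | orders.yr
5 | eng | 3
After GROUP BY (1 rows):
orders.qty | max_yr
5 | 3
After ORDER BY (1 rows):
orders.qty | max_yr
5 | 3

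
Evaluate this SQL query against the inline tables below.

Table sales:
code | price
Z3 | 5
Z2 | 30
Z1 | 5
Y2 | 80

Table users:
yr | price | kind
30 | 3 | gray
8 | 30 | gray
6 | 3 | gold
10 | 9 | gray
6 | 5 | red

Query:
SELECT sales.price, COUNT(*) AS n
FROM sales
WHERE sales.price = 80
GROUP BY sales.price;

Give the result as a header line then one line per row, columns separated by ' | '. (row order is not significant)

== RESULT ==
sales.price | n
80 | 1

Derivation:
After WHERE (1 rows):
sales.code | sales.price
Y2 | 80
After GROUP BY (1 rows):
sales.price | n
80 | 1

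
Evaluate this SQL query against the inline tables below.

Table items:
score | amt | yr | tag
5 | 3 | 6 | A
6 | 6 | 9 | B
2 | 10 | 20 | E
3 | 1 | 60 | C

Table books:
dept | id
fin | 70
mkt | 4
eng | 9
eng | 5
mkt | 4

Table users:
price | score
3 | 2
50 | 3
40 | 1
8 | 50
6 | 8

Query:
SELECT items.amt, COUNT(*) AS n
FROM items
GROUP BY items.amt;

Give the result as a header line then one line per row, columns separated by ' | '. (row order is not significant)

== RESULT ==
items.amt | n
3 | 1
6 | 1
10 | 1
1 | 1

Derivation:
After GROUP BY (4 rows):
items.amt | n
3 | 1
6 | 1
10 | 1
1 | 1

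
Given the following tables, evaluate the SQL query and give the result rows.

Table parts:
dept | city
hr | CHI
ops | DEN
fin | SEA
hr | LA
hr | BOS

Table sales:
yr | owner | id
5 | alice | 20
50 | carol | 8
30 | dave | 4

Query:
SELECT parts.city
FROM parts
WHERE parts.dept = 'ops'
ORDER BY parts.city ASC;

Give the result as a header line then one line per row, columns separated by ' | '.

After WHERE (1 rows):
parts.dept | parts.city
ops | DEN
After SELECT (1 rows):
parts.city
DEN
After ORDER BY (1 rows):
parts.city
DEN

== RESULT ==
parts.city
DEN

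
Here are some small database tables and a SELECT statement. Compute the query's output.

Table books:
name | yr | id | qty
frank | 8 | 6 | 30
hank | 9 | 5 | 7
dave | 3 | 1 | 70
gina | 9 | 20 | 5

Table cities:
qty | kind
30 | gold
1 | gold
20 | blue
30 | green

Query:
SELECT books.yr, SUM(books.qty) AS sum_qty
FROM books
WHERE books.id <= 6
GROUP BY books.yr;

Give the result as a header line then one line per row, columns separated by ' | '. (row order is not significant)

After WHERE (3 rows):
books.name | books.yr | books.id | books.qty
frank | 8 | 6 | 30
hank | 9 | 5 | 7
dave | 3 | 1 | 70
After GROUP BY (3 rows):
books.yr | sum_qty
8 | 30
9 | 7
3 | 70

== RESULT ==
books.yr | sum_qty
8 | 30
9 | 7
3 | 70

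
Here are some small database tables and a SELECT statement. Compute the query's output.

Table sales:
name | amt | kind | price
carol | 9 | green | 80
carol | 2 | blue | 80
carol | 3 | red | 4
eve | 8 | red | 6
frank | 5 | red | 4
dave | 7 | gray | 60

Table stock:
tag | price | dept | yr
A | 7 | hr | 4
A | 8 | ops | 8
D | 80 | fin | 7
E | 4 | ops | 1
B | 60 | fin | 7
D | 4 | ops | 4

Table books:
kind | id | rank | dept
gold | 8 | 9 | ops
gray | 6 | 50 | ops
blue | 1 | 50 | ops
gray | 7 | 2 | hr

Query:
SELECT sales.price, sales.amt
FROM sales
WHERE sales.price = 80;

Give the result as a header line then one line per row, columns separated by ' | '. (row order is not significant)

== RESULT ==
sales.price | sales.amt
80 | 9
80 | 2

Derivation:
After WHERE (2 rows):
sales.name | sales.amt | sales.kind | sales.price
carol | 9 | green | 80
carol | 2 | blue | 80
After SELECT (2 rows):
sales.price | sales.amt
80 | 9
80 | 2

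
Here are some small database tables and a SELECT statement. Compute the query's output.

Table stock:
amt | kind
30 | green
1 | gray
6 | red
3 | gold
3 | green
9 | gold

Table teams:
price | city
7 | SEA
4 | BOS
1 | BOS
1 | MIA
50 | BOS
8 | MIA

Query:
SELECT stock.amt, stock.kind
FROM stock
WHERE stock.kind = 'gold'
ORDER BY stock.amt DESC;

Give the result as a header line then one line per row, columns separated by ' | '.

After WHERE (2 rows):
stock.amt | stock.kind
3 | gold
9 | gold
After SELECT (2 rows):
stock.amt | stock.kind
3 | gold
9 | gold
After ORDER BY (2 rows):
stock.amt | stock.kind
9 | gold
3 | gold

== RESULT ==
stock.amt | stock.kind
9 | gold
3 | gold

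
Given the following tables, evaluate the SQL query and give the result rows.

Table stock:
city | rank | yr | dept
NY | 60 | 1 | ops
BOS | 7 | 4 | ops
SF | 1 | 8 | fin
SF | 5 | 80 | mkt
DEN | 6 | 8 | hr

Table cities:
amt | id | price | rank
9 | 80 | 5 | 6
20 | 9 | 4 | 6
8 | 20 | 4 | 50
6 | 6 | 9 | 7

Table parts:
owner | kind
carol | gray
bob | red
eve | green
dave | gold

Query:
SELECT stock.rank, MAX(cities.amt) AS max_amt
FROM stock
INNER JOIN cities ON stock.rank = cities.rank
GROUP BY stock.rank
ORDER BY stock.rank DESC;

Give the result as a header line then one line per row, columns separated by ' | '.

After JOIN cities (3 rows):
stock.city | stock.rank | stock.yr | stock.dept | cities.amt | cities.id | cities.price | cities.rank
BOS | 7 | 4 | ops | 6 | 6 | 9 | 7
DEN | 6 | 8 | hr | 9 | 80 | 5 | 6
DEN | 6 | 8 | hr | 20 | 9 | 4 | 6
After GROUP BY (2 rows):
stock.rank | max_amt
7 | 6
6 | 20
After ORDER BY (2 rows):
stock.rank | max_amt
7 | 6
6 | 20

== RESULT ==
stock.rank | max_amt
7 | 6
6 | 20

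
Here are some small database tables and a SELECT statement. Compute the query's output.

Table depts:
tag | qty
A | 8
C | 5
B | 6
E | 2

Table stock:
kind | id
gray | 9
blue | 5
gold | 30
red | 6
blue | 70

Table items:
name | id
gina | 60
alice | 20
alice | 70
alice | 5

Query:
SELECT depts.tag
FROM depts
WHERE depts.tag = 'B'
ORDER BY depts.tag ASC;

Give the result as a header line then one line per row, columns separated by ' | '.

After WHERE (1 rows):
depts.tag | depts.qty
B | 6
After SELECT (1 rows):
depts.tag
B
After ORDER BY (1 rows):
depts.tag
B

== RESULT ==
depts.tag
B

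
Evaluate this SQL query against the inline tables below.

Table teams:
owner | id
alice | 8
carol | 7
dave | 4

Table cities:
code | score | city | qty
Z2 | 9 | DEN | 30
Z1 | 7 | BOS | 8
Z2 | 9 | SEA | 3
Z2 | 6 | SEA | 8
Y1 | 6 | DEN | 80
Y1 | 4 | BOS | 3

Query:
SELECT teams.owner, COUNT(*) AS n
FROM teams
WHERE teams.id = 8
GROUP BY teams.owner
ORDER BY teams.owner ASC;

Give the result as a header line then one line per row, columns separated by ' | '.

After WHERE (1 rows):
teams.owner | teams.id
alice | 8
After GROUP BY (1 rows):
teams.owner | n
alice | 1
After ORDER BY (1 rows):
teams.owner | n
alice | 1

== RESULT ==
teams.owner | n
alice | 1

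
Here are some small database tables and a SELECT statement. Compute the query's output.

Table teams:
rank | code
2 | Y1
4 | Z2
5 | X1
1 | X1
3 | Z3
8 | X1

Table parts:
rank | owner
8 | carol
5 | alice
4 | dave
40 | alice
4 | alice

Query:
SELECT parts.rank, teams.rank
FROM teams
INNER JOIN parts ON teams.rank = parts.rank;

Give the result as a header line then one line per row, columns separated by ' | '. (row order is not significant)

== RESULT ==
parts.rank | teams.rank
4 | 4
4 | 4
5 | 5
8 | 8

Derivation:
After JOIN parts (4 rows):
teams.rank | teams.code | parts.rank | parts.owner
4 | Z2 | 4 | dave
4 | Z2 | 4 | alice
5 | X1 | 5 | alice
8 | X1 | 8 | carol
After SELECT (4 rows):
parts.rank | teams.rank
4 | 4
4 | 4
5 | 5
8 | 8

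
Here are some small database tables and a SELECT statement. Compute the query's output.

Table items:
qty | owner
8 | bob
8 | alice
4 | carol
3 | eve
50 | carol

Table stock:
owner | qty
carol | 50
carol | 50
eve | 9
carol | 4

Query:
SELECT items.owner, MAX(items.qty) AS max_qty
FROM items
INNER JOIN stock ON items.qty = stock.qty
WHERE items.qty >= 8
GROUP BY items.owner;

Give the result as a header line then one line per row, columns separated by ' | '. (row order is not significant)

After JOIN stock (3 rows):
items.qty | items.owner | stock.owner | stock.qty
4 | carol | carol | 4
50 | carol | carol | 50
50 | carol | carol | 50
After WHERE (2 rows):
items.qty | items.owner | stock.owner | stock.qty
50 | carol | carol | 50
50 | carol | carol | 50
After GROUP BY (1 rows):
items.owner | max_qty
carol | 50

== RESULT ==
items.owner | max_qty
carol | 50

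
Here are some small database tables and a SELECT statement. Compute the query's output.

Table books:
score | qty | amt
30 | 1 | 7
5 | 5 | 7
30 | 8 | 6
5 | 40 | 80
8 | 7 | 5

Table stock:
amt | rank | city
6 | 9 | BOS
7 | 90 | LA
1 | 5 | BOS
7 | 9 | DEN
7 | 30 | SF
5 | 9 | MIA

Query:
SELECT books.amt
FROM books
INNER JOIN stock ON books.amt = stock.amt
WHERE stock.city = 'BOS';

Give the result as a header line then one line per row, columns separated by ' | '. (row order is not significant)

After JOIN stock (8 rows):
books.score | books.qty | books.amt | stock.amt | stock.rank | stock.city
30 | 1 | 7 | 7 | 90 | LA
30 | 1 | 7 | 7 | 9 | DEN
30 | 1 | 7 | 7 | 30 | SF
5 | 5 | 7 | 7 | 90 | LA
5 | 5 | 7 | 7 | 9 | DEN
5 | 5 | 7 | 7 | 30 | SF
30 | 8 | 6 | 6 | 9 | BOS
8 | 7 | 5 | 5 | 9 | MIA
After WHERE (1 rows):
books.score | books.qty | books.amt | stock.amt | stock.rank | stock.city
30 | 8 | 6 | 6 | 9 | BOS
After SELECT (1 rows):
books.amt
6

== RESULT ==
books.amt
6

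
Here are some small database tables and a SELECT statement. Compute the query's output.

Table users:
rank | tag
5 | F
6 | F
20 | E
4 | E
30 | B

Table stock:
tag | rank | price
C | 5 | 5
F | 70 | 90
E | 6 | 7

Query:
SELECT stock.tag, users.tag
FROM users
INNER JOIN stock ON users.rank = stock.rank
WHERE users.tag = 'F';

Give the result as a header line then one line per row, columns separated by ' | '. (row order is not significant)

== RESULT ==
stock.tag | users.tag
C | F
E | F

Derivation:
After JOIN stock (2 rows):
users.rank | users.tag | stock.tag | stock.rank | stock.price
5 | F | C | 5 | 5
6 | F | E | 6 | 7
After WHERE (2 rows):
users.rank | users.tag | stock.tag | stock.rank | stock.price
5 | F | C | 5 | 5
6 | F | E | 6 | 7
After SELECT (2 rows):
stock.tag | users.tag
C | F
E | F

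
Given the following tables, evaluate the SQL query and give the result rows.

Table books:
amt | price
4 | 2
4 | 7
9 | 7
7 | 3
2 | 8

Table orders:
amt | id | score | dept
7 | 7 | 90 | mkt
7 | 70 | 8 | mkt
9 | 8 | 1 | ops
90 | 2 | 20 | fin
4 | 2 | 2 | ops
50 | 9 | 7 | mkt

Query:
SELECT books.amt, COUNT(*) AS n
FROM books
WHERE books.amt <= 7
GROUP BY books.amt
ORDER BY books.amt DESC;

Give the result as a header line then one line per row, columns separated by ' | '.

== RESULT ==
books.amt | n
7 | 1
4 | 2
2 | 1

Derivation:
After WHERE (4 rows):
books.amt | books.price
4 | 2
4 | 7
7 | 3
2 | 8
After GROUP BY (3 rows):
books.amt | n
4 | 2
7 | 1
2 | 1
After ORDER BY (3 rows):
books.amt | n
7 | 1
4 | 2
2 | 1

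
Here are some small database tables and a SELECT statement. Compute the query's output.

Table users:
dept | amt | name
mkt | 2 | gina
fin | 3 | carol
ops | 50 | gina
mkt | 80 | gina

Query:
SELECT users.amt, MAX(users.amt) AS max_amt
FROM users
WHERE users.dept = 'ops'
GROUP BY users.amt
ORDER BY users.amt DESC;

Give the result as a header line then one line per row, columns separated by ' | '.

After WHERE (1 rows):
users.dept | users.amt | users.name
ops | 50 | gina
After GROUP BY (1 rows):
users.amt | max_amt
50 | 50
After ORDER BY (1 rows):
users.amt | max_amt
50 | 50

== RESULT ==
users.amt | max_amt
50 | 50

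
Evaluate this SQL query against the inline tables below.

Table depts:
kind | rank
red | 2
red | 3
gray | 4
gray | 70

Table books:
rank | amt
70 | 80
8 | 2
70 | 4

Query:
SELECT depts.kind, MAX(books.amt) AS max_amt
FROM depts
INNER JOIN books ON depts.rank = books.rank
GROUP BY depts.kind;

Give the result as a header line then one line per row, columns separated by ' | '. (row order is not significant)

After JOIN books (2 rows):
depts.kind | depts.rank | books.rank | books.amt
gray | 70 | 70 | 80
gray | 70 | 70 | 4
After GROUP BY (1 rows):
depts.kind | max_amt
gray | 80

== RESULT ==
depts.kind | max_amt
gray | 80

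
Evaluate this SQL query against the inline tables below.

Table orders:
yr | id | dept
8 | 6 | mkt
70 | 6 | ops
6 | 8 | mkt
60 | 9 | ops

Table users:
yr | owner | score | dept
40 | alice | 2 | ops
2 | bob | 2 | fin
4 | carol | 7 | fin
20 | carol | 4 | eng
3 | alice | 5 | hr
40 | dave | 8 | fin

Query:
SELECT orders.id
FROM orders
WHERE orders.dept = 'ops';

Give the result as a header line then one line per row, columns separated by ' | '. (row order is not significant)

After WHERE (2 rows):
orders.yr | orders.id | orders.dept
70 | 6 | ops
60 | 9 | ops
After SELECT (2 rows):
orders.id
6
9

== RESULT ==
orders.id
6
9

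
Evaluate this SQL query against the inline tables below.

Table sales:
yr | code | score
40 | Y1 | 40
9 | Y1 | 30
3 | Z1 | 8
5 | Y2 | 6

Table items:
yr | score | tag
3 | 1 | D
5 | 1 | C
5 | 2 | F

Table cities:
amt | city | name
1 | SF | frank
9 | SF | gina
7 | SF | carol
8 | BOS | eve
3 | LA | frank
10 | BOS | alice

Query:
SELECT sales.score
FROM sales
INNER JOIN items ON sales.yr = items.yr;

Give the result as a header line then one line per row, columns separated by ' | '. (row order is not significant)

After JOIN items (3 rows):
sales.yr | sales.code | sales.score | items.yr | items.score | items.tag
3 | Z1 | 8 | 3 | 1 | D
5 | Y2 | 6 | 5 | 1 | C
5 | Y2 | 6 | 5 | 2 | F
After SELECT (3 rows):
sales.score
8
6
6

== RESULT ==
sales.score
8
6
6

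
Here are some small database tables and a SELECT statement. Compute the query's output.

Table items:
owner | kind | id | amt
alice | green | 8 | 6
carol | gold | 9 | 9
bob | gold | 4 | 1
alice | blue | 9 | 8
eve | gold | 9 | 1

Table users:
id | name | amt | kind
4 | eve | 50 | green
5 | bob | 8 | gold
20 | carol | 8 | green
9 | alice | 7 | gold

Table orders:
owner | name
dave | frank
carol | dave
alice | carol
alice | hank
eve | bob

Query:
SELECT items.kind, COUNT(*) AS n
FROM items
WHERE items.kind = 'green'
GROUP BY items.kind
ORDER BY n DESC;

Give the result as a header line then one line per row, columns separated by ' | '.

After WHERE (1 rows):
items.owner | items.kind | items.id | items.amt
alice | green | 8 | 6
After GROUP BY (1 rows):
items.kind | n
green | 1
After ORDER BY (1 rows):
items.kind | n
green | 1

== RESULT ==
items.kind | n
green | 1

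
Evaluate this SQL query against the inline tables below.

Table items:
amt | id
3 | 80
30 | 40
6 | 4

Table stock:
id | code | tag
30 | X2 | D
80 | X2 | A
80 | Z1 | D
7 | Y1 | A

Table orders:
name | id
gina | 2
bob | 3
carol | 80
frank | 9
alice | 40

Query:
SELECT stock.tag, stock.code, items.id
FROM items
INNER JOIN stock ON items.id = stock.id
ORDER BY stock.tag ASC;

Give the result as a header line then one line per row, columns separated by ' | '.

After JOIN stock (2 rows):
items.amt | items.id | stock.id | stock.code | stock.tag
3 | 80 | 80 | X2 | A
3 | 80 | 80 | Z1 | D
After SELECT (2 rows):
stock.tag | stock.code | items.id
A | X2 | 80
D | Z1 | 80
After ORDER BY (2 rows):
stock.tag | stock.code | items.id
A | X2 | 80
D | Z1 | 80

== RESULT ==
stock.tag | stock.code | items.id
A | X2 | 80
D | Z1 | 80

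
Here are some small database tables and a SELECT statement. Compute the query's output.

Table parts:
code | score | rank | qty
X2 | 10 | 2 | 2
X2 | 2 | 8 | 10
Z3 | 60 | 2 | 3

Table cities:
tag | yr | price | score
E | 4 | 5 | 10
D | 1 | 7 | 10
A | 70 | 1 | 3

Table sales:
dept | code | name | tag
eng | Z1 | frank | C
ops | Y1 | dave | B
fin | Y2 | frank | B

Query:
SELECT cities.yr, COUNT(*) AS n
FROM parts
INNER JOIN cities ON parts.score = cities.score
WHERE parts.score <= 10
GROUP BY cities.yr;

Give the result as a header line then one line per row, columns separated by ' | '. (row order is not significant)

After JOIN cities (2 rows):
parts.code | parts.score | parts.rank | parts.qty | cities.tag | cities.yr | cities.price | cities.score
X2 | 10 | 2 | 2 | E | 4 | 5 | 10
X2 | 10 | 2 | 2 | D | 1 | 7 | 10
After WHERE (2 rows):
parts.code | parts.score | parts.rank | parts.qty | cities.tag | cities.yr | cities.price | cities.score
X2 | 10 | 2 | 2 | E | 4 | 5 | 10
X2 | 10 | 2 | 2 | D | 1 | 7 | 10
After GROUP BY (2 rows):
cities.yr | n
4 | 1
1 | 1

== RESULT ==
cities.yr | n
4 | 1
1 | 1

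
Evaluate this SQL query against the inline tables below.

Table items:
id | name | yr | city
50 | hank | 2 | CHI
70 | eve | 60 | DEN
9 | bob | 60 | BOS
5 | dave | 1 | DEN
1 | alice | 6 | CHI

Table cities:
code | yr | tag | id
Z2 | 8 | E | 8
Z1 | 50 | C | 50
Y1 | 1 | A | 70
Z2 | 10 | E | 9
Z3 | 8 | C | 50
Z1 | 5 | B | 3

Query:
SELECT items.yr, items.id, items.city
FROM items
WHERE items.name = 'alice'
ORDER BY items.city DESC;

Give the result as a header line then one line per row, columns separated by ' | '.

After WHERE (1 rows):
items.id | items.name | items.yr | items.city
1 | alice | 6 | CHI
After SELECT (1 rows):
items.yr | items.id | items.city
6 | 1 | CHI
After ORDER BY (1 rows):
items.yr | items.id | items.city
6 | 1 | CHI

== RESULT ==
items.yr | items.id | items.city
6 | 1 | CHI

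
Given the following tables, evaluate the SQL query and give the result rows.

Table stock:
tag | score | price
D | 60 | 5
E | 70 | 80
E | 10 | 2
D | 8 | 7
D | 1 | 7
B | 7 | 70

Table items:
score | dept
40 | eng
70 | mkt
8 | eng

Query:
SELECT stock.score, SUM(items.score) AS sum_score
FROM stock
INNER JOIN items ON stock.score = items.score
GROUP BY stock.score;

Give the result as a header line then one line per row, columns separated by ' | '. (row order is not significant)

== RESULT ==
stock.score | sum_score
70 | 70
8 | 8

Derivation:
After JOIN items (2 rows):
stock.tag | stock.score | stock.price | items.score | items.dept
E | 70 | 80 | 70 | mkt
D | 8 | 7 | 8 | eng
After GROUP BY (2 rows):
stock.score | sum_score
70 | 70
8 | 8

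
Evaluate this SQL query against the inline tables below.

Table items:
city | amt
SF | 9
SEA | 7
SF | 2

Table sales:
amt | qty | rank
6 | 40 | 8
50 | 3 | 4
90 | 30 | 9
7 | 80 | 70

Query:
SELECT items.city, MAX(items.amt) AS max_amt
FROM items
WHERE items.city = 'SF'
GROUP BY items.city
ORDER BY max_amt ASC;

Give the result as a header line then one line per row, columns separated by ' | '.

After WHERE (2 rows):
items.city | items.amt
SF | 9
SF | 2
After GROUP BY (1 rows):
items.city | max_amt
SF | 9
After ORDER BY (1 rows):
items.city | max_amt
SF | 9

== RESULT ==
items.city | max_amt
SF | 9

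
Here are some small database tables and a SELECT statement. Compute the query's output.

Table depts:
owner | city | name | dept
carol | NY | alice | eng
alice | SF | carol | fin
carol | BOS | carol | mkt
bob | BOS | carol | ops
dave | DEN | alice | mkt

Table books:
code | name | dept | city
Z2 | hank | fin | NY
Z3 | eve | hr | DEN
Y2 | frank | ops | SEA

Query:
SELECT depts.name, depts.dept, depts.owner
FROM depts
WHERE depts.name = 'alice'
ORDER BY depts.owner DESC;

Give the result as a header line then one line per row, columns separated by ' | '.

== RESULT ==
depts.name | depts.dept | depts.owner
alice | mkt | dave
alice | eng | carol

Derivation:
After WHERE (2 rows):
depts.owner | depts.city | depts.name | depts.dept
carol | NY | alice | eng
dave | DEN | alice | mkt
After SELECT (2 rows):
depts.name | depts.dept | depts.owner
alice | eng | carol
alice | mkt | dave
After ORDER BY (2 rows):
depts.name | depts.dept | depts.owner
alice | mkt | dave
alice | eng | carol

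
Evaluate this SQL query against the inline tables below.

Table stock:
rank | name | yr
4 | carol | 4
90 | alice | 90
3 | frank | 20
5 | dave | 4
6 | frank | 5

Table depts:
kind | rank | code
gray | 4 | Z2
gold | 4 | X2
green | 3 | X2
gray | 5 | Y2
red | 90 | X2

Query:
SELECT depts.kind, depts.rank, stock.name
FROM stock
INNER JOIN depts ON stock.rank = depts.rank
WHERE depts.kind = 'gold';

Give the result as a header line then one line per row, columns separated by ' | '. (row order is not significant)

After JOIN depts (5 rows):
stock.rank | stock.name | stock.yr | depts.kind | depts.rank | depts.code
4 | carol | 4 | gray | 4 | Z2
4 | carol | 4 | gold | 4 | X2
90 | alice | 90 | red | 90 | X2
3 | frank | 20 | green | 3 | X2
5 | dave | 4 | gray | 5 | Y2
After WHERE (1 rows):
stock.rank | stock.name | stock.yr | depts.kind | depts.rank | depts.code
4 | carol | 4 | gold | 4 | X2
After SELECT (1 rows):
depts.kind | depts.rank | stock.name
gold | 4 | carol

== RESULT ==
depts.kind | depts.rank | stock.name
gold | 4 | carol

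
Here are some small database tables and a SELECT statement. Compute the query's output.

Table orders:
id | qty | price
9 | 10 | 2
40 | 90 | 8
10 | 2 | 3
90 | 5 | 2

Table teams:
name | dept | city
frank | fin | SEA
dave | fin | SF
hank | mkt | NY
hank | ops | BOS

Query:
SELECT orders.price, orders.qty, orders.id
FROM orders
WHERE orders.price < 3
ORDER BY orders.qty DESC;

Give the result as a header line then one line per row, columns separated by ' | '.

== RESULT ==
orders.price | orders.qty | orders.id
2 | 10 | 9
2 | 5 | 90

Derivation:
After WHERE (2 rows):
orders.id | orders.qty | orders.price
9 | 10 | 2
90 | 5 | 2
After SELECT (2 rows):
orders.price | orders.qty | orders.id
2 | 10 | 9
2 | 5 | 90
After ORDER BY (2 rows):
orders.price | orders.qty | orders.id
2 | 10 | 9
2 | 5 | 90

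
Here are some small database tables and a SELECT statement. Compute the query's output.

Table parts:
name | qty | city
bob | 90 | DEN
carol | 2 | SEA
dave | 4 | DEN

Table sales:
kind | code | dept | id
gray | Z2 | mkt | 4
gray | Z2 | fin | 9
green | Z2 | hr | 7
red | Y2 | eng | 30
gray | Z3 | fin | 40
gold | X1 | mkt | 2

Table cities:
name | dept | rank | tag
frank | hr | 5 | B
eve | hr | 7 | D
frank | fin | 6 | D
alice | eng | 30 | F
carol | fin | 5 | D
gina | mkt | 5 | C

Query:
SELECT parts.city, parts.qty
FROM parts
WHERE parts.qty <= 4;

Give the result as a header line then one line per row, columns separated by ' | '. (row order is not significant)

== RESULT ==
parts.city | parts.qty
SEA | 2
DEN | 4

Derivation:
After WHERE (2 rows):
parts.name | parts.qty | parts.city
carol | 2 | SEA
dave | 4 | DEN
After SELECT (2 rows):
parts.city | parts.qty
SEA | 2
DEN | 4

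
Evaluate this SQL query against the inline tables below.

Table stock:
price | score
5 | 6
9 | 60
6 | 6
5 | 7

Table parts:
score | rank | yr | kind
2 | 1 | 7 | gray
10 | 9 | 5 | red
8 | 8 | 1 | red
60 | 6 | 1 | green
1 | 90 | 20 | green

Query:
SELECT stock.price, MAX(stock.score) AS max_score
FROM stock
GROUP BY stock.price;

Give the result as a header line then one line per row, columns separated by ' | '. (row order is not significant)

== RESULT ==
stock.price | max_score
5 | 7
9 | 60
6 | 6

Derivation:
After GROUP BY (3 rows):
stock.price | max_score
5 | 7
9 | 60
6 | 6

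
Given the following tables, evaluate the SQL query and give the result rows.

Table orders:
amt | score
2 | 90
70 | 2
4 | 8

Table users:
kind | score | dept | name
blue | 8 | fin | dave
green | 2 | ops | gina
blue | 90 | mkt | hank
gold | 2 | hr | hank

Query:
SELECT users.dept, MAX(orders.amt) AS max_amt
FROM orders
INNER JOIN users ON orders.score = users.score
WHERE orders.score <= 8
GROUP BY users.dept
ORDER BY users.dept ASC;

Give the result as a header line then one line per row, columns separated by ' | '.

== RESULT ==
users.dept | max_amt
fin | 4
hr | 70
ops | 70

Derivation:
After JOIN users (4 rows):
orders.amt | orders.score | users.kind | users.score | users.dept | users.name
2 | 90 | blue | 90 | mkt | hank
70 | 2 | green | 2 | ops | gina
70 | 2 | gold | 2 | hr | hank
4 | 8 | blue | 8 | fin | dave
After WHERE (3 rows):
orders.amt | orders.score | users.kind | users.score | users.dept | users.name
70 | 2 | green | 2 | ops | gina
70 | 2 | gold | 2 | hr | hank
4 | 8 | blue | 8 | fin | dave
After GROUP BY (3 rows):
users.dept | max_amt
ops | 70
hr | 70
fin | 4
After ORDER BY (3 rows):
users.dept | max_amt
fin | 4
hr | 70
ops | 70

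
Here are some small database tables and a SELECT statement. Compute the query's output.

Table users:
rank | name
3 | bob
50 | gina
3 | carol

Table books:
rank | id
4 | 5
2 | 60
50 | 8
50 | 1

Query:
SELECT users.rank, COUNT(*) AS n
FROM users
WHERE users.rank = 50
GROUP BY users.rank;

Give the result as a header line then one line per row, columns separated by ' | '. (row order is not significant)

After WHERE (1 rows):
users.rank | users.name
50 | gina
After GROUP BY (1 rows):
users.rank | n
50 | 1

== RESULT ==
users.rank | n
50 | 1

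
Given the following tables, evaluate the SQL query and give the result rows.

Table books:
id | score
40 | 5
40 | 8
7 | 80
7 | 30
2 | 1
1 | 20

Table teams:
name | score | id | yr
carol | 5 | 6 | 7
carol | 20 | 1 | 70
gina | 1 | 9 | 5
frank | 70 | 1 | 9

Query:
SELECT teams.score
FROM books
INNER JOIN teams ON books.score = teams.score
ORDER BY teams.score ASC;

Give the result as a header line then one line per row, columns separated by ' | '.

== RESULT ==
teams.score
1
5
20

Derivation:
After JOIN teams (3 rows):
books.id | books.score | teams.name | teams.score | teams.id | teams.yr
40 | 5 | carol | 5 | 6 | 7
2 | 1 | gina | 1 | 9 | 5
1 | 20 | carol | 20 | 1 | 70
After SELECT (3 rows):
teams.score
5
1
20
After ORDER BY (3 rows):
teams.score
1
5
20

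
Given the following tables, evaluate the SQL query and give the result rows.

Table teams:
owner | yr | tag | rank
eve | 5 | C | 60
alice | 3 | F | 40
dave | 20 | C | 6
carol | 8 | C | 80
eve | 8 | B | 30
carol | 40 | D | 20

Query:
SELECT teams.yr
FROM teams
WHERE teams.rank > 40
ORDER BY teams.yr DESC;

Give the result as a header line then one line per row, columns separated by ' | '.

After WHERE (2 rows):
teams.owner | teams.yr | teams.tag | teams.rank
eve | 5 | C | 60
carol | 8 | C | 80
After SELECT (2 rows):
teams.yr
5
8
After ORDER BY (2 rows):
teams.yr
8
5

== RESULT ==
teams.yr
8
5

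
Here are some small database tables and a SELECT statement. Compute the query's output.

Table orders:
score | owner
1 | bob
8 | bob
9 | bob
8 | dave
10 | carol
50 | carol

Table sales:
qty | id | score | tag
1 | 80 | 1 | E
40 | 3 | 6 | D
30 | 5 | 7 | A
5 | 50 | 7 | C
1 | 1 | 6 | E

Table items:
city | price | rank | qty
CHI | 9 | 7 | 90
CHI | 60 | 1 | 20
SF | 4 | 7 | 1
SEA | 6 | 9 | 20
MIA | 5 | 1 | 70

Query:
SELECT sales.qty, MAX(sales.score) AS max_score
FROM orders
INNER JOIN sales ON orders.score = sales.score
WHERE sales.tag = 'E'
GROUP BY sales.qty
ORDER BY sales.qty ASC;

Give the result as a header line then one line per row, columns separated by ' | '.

== RESULT ==
sales.qty | max_score
1 | 1

Derivation:
After JOIN sales (1 rows):
orders.score | orders.owner | sales.qty | sales.id | sales.score | sales.tag
1 | bob | 1 | 80 | 1 | E
After WHERE (1 rows):
orders.score | orders.owner | sales.qty | sales.id | sales.score | sales.tag
1 | bob | 1 | 80 | 1 | E
After GROUP BY (1 rows):
sales.qty | max_score
1 | 1
After ORDER BY (1 rows):
sales.qty | max_score
1 | 1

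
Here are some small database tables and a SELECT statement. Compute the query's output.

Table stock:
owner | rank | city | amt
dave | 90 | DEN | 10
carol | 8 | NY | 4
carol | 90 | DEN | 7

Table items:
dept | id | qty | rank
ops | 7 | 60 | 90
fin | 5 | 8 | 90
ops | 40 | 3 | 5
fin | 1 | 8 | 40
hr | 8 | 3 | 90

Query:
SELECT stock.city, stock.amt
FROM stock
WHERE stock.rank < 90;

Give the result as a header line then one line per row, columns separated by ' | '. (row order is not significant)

After WHERE (1 rows):
stock.owner | stock.rank | stock.city | stock.amt
carol | 8 | NY | 4
After SELECT (1 rows):
stock.city | stock.amt
NY | 4

== RESULT ==
stock.city | stock.amt
NY | 4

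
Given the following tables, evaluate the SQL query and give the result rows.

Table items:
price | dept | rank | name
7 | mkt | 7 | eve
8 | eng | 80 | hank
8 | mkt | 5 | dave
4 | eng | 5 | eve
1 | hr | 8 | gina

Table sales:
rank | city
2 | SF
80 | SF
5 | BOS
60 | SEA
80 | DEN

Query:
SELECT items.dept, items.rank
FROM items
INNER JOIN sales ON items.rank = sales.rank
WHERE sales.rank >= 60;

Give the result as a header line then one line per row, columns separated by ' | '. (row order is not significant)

== RESULT ==
items.dept | items.rank
eng | 80
eng | 80

Derivation:
After JOIN sales (4 rows):
items.price | items.dept | items.rank | items.name | sales.rank | sales.city
8 | eng | 80 | hank | 80 | SF
8 | eng | 80 | hank | 80 | DEN
8 | mkt | 5 | dave | 5 | BOS
4 | eng | 5 | eve | 5 | BOS
After WHERE (2 rows):
items.price | items.dept | items.rank | items.name | sales.rank | sales.city
8 | eng | 80 | hank | 80 | SF
8 | eng | 80 | hank | 80 | DEN
After SELECT (2 rows):
items.dept | items.rank
eng | 80
eng | 80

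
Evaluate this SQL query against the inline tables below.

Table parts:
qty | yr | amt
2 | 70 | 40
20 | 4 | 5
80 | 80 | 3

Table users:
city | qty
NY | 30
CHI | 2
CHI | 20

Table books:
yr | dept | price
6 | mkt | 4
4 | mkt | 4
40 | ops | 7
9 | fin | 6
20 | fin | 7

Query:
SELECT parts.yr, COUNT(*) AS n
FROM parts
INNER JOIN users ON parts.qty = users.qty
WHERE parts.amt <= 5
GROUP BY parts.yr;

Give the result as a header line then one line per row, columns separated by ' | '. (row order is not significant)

After JOIN users (2 rows):
parts.qty | parts.yr | parts.amt | users.city | users.qty
2 | 70 | 40 | CHI | 2
20 | 4 | 5 | CHI | 20
After WHERE (1 rows):
parts.qty | parts.yr | parts.amt | users.city | users.qty
20 | 4 | 5 | CHI | 20
After GROUP BY (1 rows):
parts.yr | n
4 | 1

== RESULT ==
parts.yr | n
4 | 1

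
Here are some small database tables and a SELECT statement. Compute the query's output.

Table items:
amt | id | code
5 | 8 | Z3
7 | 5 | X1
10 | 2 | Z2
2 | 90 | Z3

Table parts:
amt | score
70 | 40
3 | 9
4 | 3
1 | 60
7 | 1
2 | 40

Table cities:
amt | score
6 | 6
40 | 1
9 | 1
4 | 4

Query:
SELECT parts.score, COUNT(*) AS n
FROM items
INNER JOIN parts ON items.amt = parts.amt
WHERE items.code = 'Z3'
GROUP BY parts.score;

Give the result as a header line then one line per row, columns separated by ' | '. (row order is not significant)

== RESULT ==
parts.score | n
40 | 1

Derivation:
After JOIN parts (2 rows):
items.amt | items.id | items.code | parts.amt | parts.score
7 | 5 | X1 | 7 | 1
2 | 90 | Z3 | 2 | 40
After WHERE (1 rows):
items.amt | items.id | items.code | parts.amt | parts.score
2 | 90 | Z3 | 2 | 40
After GROUP BY (1 rows):
parts.score | n
40 | 1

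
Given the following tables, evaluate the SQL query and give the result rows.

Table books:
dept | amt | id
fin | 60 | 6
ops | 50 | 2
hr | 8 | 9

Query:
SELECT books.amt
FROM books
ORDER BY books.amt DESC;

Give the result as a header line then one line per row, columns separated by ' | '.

After SELECT (3 rows):
books.amt
60
50
8
After ORDER BY (3 rows):
books.amt
60
50
8

== RESULT ==
books.amt
60
50
8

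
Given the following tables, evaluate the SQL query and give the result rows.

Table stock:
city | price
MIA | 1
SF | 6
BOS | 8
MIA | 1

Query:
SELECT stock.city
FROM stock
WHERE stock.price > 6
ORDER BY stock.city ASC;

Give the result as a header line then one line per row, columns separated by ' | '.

After WHERE (1 rows):
stock.city | stock.price
BOS | 8
After SELECT (1 rows):
stock.city
BOS
After ORDER BY (1 rows):
stock.city
BOS

== RESULT ==
stock.city
BOS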